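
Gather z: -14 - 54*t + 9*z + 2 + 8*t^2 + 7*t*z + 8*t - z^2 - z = 8*t^2 - 46*t - z^2 + z*(7*t + 8) - 12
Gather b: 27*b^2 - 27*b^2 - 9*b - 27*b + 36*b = 0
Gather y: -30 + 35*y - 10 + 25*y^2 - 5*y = 25*y^2 + 30*y - 40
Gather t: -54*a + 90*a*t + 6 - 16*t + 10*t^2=-54*a + 10*t^2 + t*(90*a - 16) + 6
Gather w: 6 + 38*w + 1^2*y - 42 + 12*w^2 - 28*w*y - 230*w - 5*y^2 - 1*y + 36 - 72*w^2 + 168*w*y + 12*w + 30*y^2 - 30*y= -60*w^2 + w*(140*y - 180) + 25*y^2 - 30*y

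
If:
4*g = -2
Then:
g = -1/2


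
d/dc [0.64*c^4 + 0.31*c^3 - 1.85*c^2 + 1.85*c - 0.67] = 2.56*c^3 + 0.93*c^2 - 3.7*c + 1.85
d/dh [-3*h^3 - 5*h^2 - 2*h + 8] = -9*h^2 - 10*h - 2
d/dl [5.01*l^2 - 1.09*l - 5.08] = 10.02*l - 1.09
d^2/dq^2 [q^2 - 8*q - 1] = 2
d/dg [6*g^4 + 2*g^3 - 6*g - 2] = 24*g^3 + 6*g^2 - 6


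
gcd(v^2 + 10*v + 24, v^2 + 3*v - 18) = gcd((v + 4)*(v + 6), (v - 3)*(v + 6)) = v + 6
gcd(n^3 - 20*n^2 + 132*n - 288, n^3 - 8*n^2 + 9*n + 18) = n - 6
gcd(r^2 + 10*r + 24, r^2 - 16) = r + 4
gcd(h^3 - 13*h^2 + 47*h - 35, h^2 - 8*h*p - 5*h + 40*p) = h - 5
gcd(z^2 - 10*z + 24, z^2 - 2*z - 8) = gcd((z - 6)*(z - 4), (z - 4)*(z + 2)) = z - 4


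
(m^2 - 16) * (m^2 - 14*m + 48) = m^4 - 14*m^3 + 32*m^2 + 224*m - 768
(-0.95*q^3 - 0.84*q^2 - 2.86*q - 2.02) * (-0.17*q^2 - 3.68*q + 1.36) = 0.1615*q^5 + 3.6388*q^4 + 2.2854*q^3 + 9.7258*q^2 + 3.544*q - 2.7472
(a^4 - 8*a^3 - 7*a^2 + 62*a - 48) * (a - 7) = a^5 - 15*a^4 + 49*a^3 + 111*a^2 - 482*a + 336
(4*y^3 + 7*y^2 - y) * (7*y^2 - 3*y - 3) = 28*y^5 + 37*y^4 - 40*y^3 - 18*y^2 + 3*y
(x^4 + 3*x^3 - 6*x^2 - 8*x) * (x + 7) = x^5 + 10*x^4 + 15*x^3 - 50*x^2 - 56*x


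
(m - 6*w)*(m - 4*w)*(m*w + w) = m^3*w - 10*m^2*w^2 + m^2*w + 24*m*w^3 - 10*m*w^2 + 24*w^3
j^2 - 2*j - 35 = (j - 7)*(j + 5)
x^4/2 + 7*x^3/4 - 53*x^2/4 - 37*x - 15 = (x/2 + 1)*(x - 5)*(x + 1/2)*(x + 6)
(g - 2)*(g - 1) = g^2 - 3*g + 2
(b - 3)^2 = b^2 - 6*b + 9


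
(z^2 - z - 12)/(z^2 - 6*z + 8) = (z + 3)/(z - 2)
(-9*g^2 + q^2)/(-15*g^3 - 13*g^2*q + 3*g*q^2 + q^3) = (3*g + q)/(5*g^2 + 6*g*q + q^2)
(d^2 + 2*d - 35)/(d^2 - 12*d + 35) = (d + 7)/(d - 7)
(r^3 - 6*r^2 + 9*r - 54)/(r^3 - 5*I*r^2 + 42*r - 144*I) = (r^2 + 3*r*(-2 + I) - 18*I)/(r^2 - 2*I*r + 48)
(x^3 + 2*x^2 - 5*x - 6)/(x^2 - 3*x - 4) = (x^2 + x - 6)/(x - 4)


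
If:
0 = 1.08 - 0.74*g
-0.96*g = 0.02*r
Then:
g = 1.46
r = -70.05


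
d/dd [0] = 0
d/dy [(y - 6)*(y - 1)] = 2*y - 7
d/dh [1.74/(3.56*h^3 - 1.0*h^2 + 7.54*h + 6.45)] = (-18.5832*h^2 + 3.48*h - 13.1196)/(3.56*h^3 - 1.0*h^2 + 7.54*h + 6.45)^2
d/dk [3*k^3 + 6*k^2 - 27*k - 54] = 9*k^2 + 12*k - 27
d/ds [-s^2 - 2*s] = -2*s - 2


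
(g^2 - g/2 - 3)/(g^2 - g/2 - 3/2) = (-2*g^2 + g + 6)/(-2*g^2 + g + 3)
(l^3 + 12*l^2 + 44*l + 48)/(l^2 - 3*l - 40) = (l^3 + 12*l^2 + 44*l + 48)/(l^2 - 3*l - 40)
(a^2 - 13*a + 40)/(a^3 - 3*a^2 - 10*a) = (a - 8)/(a*(a + 2))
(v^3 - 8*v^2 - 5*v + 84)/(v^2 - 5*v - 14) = (v^2 - v - 12)/(v + 2)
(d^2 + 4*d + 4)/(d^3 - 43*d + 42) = (d^2 + 4*d + 4)/(d^3 - 43*d + 42)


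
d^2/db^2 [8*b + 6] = 0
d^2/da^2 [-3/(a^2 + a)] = 6*(a*(a + 1) - (2*a + 1)^2)/(a^3*(a + 1)^3)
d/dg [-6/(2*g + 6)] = 3/(g + 3)^2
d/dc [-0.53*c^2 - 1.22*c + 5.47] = -1.06*c - 1.22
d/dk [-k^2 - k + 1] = -2*k - 1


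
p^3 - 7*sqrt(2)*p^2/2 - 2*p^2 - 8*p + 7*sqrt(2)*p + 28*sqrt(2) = (p - 4)*(p + 2)*(p - 7*sqrt(2)/2)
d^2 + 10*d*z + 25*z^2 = (d + 5*z)^2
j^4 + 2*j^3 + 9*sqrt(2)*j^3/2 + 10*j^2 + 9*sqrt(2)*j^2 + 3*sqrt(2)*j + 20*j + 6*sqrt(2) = (j + 2)*(j + sqrt(2)/2)*(j + sqrt(2))*(j + 3*sqrt(2))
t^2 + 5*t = t*(t + 5)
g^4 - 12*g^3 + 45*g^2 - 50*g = g*(g - 5)^2*(g - 2)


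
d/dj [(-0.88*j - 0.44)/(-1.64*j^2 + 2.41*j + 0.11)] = (-1.4432*j^2 - 1.4432*j + 0.9636)/(2.6896*j^4 - 7.9048*j^3 + 5.4473*j^2 + 0.5302*j + 0.0121)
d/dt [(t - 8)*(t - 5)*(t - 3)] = 3*t^2 - 32*t + 79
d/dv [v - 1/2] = 1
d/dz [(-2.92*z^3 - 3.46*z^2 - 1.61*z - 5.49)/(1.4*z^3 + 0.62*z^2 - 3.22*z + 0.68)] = (-1.77635683940025e-15*z^5 + 3.0336*z^4 + 23.3128*z^3 + 29.2406*z^2 + 2.102*z - 18.7726)/(1.96*z^6 + 1.736*z^5 - 8.6316*z^4 - 2.0888*z^3 + 11.2116*z^2 - 4.3792*z + 0.4624)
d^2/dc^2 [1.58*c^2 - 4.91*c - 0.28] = 3.16000000000000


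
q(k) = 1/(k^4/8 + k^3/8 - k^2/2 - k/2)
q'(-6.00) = 0.01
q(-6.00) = 0.01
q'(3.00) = -0.24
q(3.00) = 0.13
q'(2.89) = -0.32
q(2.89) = 0.16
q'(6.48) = -0.00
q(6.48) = 0.00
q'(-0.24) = 30.36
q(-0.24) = 11.13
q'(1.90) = -33.03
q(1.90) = -3.72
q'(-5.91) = 0.01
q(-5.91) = 0.01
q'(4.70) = -0.01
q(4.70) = 0.02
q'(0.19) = 53.63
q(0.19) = -8.93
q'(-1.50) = -5.80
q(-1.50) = -6.10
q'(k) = (-k^3/2 - 3*k^2/8 + k + 1/2)/(k^4/8 + k^3/8 - k^2/2 - k/2)^2 = 8*(-4*k^3 - 3*k^2 + 8*k + 4)/(k^2*(k^3 + k^2 - 4*k - 4)^2)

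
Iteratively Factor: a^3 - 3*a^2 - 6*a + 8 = (a + 2)*(a^2 - 5*a + 4) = (a - 4)*(a + 2)*(a - 1)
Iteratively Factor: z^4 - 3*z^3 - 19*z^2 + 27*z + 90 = (z - 5)*(z^3 + 2*z^2 - 9*z - 18) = (z - 5)*(z + 3)*(z^2 - z - 6) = (z - 5)*(z + 2)*(z + 3)*(z - 3)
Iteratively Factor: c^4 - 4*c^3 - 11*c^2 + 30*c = (c - 2)*(c^3 - 2*c^2 - 15*c) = (c - 5)*(c - 2)*(c^2 + 3*c) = (c - 5)*(c - 2)*(c + 3)*(c)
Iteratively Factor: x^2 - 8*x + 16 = (x - 4)*(x - 4)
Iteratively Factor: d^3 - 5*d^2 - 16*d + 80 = (d - 5)*(d^2 - 16) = (d - 5)*(d - 4)*(d + 4)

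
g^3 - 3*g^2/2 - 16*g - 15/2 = (g - 5)*(g + 1/2)*(g + 3)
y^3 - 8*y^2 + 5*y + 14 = (y - 7)*(y - 2)*(y + 1)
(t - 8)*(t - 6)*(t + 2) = t^3 - 12*t^2 + 20*t + 96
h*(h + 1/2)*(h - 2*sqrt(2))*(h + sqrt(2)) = h^4 - sqrt(2)*h^3 + h^3/2 - 4*h^2 - sqrt(2)*h^2/2 - 2*h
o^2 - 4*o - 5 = (o - 5)*(o + 1)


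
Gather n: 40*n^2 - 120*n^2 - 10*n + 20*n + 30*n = -80*n^2 + 40*n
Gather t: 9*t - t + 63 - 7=8*t + 56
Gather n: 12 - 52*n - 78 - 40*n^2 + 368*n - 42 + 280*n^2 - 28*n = 240*n^2 + 288*n - 108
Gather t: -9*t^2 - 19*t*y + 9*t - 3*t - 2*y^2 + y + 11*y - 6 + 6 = -9*t^2 + t*(6 - 19*y) - 2*y^2 + 12*y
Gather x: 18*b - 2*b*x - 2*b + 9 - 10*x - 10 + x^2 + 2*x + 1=16*b + x^2 + x*(-2*b - 8)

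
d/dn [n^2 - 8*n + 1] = 2*n - 8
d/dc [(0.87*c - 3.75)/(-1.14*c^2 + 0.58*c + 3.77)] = (0.9918*c^2 - 8.55*c + 5.4549)/(1.2996*c^4 - 1.3224*c^3 - 8.2592*c^2 + 4.3732*c + 14.2129)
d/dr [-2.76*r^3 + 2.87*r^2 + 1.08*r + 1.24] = -8.28*r^2 + 5.74*r + 1.08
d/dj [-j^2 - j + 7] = -2*j - 1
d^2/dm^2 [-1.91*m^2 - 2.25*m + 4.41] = -3.82000000000000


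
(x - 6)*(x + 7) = x^2 + x - 42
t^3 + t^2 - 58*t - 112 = (t - 8)*(t + 2)*(t + 7)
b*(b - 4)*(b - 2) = b^3 - 6*b^2 + 8*b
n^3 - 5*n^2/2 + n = n*(n - 2)*(n - 1/2)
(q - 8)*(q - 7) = q^2 - 15*q + 56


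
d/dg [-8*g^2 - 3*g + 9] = -16*g - 3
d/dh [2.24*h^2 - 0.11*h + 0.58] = 4.48*h - 0.11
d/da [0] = 0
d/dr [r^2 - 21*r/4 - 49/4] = 2*r - 21/4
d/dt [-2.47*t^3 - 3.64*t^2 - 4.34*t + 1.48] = -7.41*t^2 - 7.28*t - 4.34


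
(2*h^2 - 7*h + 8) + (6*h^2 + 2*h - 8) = 8*h^2 - 5*h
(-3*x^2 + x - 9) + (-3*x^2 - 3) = -6*x^2 + x - 12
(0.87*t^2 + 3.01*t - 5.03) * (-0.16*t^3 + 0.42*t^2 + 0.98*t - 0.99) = -0.1392*t^5 - 0.1162*t^4 + 2.9216*t^3 - 0.0241000000000002*t^2 - 7.9093*t + 4.9797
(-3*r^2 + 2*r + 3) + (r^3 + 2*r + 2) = r^3 - 3*r^2 + 4*r + 5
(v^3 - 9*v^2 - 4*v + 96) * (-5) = -5*v^3 + 45*v^2 + 20*v - 480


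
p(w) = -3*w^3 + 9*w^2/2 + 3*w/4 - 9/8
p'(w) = -9*w^2 + 9*w + 3/4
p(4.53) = -184.26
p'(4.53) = -143.17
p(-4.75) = 418.36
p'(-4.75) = -245.06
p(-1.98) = 38.32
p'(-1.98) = -52.35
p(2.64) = -22.98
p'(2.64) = -38.22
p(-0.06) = -1.15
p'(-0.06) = 0.18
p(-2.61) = 80.91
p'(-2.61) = -84.05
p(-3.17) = 137.28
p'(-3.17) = -118.22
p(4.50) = -180.00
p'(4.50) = -141.00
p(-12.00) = 5821.88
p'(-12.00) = -1403.25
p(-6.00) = 804.38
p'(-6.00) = -377.25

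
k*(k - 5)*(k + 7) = k^3 + 2*k^2 - 35*k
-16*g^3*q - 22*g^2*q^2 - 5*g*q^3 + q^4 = q*(-8*g + q)*(g + q)*(2*g + q)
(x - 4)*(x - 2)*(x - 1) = x^3 - 7*x^2 + 14*x - 8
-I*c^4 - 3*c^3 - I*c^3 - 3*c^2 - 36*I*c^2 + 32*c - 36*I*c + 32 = (c - 8*I)*(c + I)*(c + 4*I)*(-I*c - I)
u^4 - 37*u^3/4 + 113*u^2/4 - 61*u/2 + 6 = (u - 4)*(u - 3)*(u - 2)*(u - 1/4)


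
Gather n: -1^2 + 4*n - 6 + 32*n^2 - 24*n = 32*n^2 - 20*n - 7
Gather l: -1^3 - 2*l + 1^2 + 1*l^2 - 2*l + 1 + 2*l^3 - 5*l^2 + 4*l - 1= 2*l^3 - 4*l^2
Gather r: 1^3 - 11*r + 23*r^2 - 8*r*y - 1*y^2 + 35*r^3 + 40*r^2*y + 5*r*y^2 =35*r^3 + r^2*(40*y + 23) + r*(5*y^2 - 8*y - 11) - y^2 + 1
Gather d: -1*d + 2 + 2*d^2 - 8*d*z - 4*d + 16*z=2*d^2 + d*(-8*z - 5) + 16*z + 2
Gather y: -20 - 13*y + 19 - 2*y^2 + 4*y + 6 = -2*y^2 - 9*y + 5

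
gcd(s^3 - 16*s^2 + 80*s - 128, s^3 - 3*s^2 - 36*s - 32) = s - 8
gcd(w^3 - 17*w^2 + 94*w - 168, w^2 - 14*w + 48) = w - 6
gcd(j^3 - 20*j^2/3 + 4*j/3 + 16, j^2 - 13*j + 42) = j - 6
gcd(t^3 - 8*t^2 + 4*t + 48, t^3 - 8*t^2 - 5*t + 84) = t - 4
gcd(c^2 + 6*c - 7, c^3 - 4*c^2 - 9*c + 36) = 1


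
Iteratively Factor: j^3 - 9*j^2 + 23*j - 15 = (j - 1)*(j^2 - 8*j + 15) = (j - 3)*(j - 1)*(j - 5)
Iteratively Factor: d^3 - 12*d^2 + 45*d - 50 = (d - 5)*(d^2 - 7*d + 10) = (d - 5)*(d - 2)*(d - 5)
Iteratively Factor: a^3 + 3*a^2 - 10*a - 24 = (a - 3)*(a^2 + 6*a + 8) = (a - 3)*(a + 2)*(a + 4)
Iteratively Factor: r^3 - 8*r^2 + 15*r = (r - 5)*(r^2 - 3*r) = r*(r - 5)*(r - 3)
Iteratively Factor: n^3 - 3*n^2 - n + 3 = (n - 3)*(n^2 - 1) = (n - 3)*(n + 1)*(n - 1)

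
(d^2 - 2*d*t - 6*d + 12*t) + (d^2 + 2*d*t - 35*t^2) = 2*d^2 - 6*d - 35*t^2 + 12*t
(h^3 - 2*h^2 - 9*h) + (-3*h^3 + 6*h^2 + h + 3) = -2*h^3 + 4*h^2 - 8*h + 3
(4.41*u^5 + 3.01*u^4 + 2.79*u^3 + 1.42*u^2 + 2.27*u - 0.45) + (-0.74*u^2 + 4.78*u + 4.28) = 4.41*u^5 + 3.01*u^4 + 2.79*u^3 + 0.68*u^2 + 7.05*u + 3.83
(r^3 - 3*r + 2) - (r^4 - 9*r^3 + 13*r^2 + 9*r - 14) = -r^4 + 10*r^3 - 13*r^2 - 12*r + 16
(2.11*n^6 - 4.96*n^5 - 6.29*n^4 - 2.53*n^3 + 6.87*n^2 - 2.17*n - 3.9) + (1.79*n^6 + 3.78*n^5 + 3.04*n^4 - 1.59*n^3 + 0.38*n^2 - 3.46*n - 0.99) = 3.9*n^6 - 1.18*n^5 - 3.25*n^4 - 4.12*n^3 + 7.25*n^2 - 5.63*n - 4.89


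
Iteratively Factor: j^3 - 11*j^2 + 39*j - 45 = (j - 3)*(j^2 - 8*j + 15) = (j - 3)^2*(j - 5)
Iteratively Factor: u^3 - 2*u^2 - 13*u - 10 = (u + 1)*(u^2 - 3*u - 10) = (u - 5)*(u + 1)*(u + 2)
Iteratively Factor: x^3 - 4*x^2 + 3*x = (x - 3)*(x^2 - x) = x*(x - 3)*(x - 1)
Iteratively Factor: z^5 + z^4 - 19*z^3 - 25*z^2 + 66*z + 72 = (z - 2)*(z^4 + 3*z^3 - 13*z^2 - 51*z - 36) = (z - 2)*(z + 1)*(z^3 + 2*z^2 - 15*z - 36) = (z - 2)*(z + 1)*(z + 3)*(z^2 - z - 12) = (z - 2)*(z + 1)*(z + 3)^2*(z - 4)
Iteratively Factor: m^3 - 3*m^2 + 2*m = (m - 2)*(m^2 - m) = m*(m - 2)*(m - 1)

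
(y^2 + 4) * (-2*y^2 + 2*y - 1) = -2*y^4 + 2*y^3 - 9*y^2 + 8*y - 4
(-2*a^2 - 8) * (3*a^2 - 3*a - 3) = -6*a^4 + 6*a^3 - 18*a^2 + 24*a + 24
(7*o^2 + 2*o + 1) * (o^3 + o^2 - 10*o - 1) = 7*o^5 + 9*o^4 - 67*o^3 - 26*o^2 - 12*o - 1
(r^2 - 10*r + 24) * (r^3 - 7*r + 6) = r^5 - 10*r^4 + 17*r^3 + 76*r^2 - 228*r + 144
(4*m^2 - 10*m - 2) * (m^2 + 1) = 4*m^4 - 10*m^3 + 2*m^2 - 10*m - 2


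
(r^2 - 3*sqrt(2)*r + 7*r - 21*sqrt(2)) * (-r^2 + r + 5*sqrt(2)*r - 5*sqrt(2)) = -r^4 - 6*r^3 + 8*sqrt(2)*r^3 - 23*r^2 + 48*sqrt(2)*r^2 - 180*r - 56*sqrt(2)*r + 210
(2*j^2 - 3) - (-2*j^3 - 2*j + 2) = 2*j^3 + 2*j^2 + 2*j - 5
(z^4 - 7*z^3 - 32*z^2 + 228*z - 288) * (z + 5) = z^5 - 2*z^4 - 67*z^3 + 68*z^2 + 852*z - 1440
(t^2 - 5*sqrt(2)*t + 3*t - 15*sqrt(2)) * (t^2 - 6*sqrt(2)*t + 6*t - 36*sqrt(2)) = t^4 - 11*sqrt(2)*t^3 + 9*t^3 - 99*sqrt(2)*t^2 + 78*t^2 - 198*sqrt(2)*t + 540*t + 1080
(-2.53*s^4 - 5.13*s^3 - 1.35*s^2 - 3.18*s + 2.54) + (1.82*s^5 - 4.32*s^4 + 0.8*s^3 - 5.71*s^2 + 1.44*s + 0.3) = 1.82*s^5 - 6.85*s^4 - 4.33*s^3 - 7.06*s^2 - 1.74*s + 2.84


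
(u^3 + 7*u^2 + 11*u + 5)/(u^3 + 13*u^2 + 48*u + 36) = (u^2 + 6*u + 5)/(u^2 + 12*u + 36)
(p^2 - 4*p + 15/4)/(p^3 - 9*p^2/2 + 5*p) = (p - 3/2)/(p*(p - 2))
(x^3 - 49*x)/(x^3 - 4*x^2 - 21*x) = (x + 7)/(x + 3)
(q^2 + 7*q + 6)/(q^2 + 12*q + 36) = (q + 1)/(q + 6)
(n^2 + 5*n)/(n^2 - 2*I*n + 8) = n*(n + 5)/(n^2 - 2*I*n + 8)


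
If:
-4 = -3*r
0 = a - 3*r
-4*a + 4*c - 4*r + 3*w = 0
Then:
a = 4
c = 16/3 - 3*w/4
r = 4/3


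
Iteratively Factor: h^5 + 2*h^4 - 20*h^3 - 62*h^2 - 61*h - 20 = (h + 1)*(h^4 + h^3 - 21*h^2 - 41*h - 20) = (h + 1)^2*(h^3 - 21*h - 20) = (h + 1)^2*(h + 4)*(h^2 - 4*h - 5) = (h + 1)^3*(h + 4)*(h - 5)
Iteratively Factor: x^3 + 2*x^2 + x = (x + 1)*(x^2 + x) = x*(x + 1)*(x + 1)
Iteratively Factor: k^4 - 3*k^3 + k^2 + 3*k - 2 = (k + 1)*(k^3 - 4*k^2 + 5*k - 2) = (k - 1)*(k + 1)*(k^2 - 3*k + 2) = (k - 1)^2*(k + 1)*(k - 2)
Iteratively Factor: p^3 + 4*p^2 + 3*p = (p + 1)*(p^2 + 3*p) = p*(p + 1)*(p + 3)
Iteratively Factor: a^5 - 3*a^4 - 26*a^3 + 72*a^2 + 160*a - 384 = (a - 2)*(a^4 - a^3 - 28*a^2 + 16*a + 192) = (a - 2)*(a + 3)*(a^3 - 4*a^2 - 16*a + 64) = (a - 4)*(a - 2)*(a + 3)*(a^2 - 16) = (a - 4)^2*(a - 2)*(a + 3)*(a + 4)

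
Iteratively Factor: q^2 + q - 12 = (q + 4)*(q - 3)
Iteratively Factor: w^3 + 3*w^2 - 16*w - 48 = (w + 3)*(w^2 - 16) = (w + 3)*(w + 4)*(w - 4)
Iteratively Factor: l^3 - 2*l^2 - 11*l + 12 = (l - 1)*(l^2 - l - 12) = (l - 4)*(l - 1)*(l + 3)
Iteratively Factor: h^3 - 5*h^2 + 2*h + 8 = (h + 1)*(h^2 - 6*h + 8) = (h - 2)*(h + 1)*(h - 4)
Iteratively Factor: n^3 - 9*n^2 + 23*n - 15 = (n - 5)*(n^2 - 4*n + 3) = (n - 5)*(n - 3)*(n - 1)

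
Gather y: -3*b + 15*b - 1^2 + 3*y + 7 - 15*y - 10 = 12*b - 12*y - 4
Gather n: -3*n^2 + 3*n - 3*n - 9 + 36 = 27 - 3*n^2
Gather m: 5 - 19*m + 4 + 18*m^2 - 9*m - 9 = 18*m^2 - 28*m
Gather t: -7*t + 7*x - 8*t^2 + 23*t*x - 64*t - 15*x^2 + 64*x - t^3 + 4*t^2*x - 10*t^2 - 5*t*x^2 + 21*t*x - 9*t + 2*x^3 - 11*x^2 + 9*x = -t^3 + t^2*(4*x - 18) + t*(-5*x^2 + 44*x - 80) + 2*x^3 - 26*x^2 + 80*x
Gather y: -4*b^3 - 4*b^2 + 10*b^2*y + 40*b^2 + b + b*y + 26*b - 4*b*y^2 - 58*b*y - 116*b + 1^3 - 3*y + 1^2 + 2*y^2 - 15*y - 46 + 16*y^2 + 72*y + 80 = -4*b^3 + 36*b^2 - 89*b + y^2*(18 - 4*b) + y*(10*b^2 - 57*b + 54) + 36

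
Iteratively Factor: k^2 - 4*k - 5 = (k - 5)*(k + 1)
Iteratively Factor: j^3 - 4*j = (j)*(j^2 - 4) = j*(j - 2)*(j + 2)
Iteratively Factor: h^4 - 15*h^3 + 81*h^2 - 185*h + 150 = (h - 2)*(h^3 - 13*h^2 + 55*h - 75) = (h - 3)*(h - 2)*(h^2 - 10*h + 25) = (h - 5)*(h - 3)*(h - 2)*(h - 5)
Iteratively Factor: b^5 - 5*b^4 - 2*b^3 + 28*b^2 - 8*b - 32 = (b + 2)*(b^4 - 7*b^3 + 12*b^2 + 4*b - 16) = (b - 2)*(b + 2)*(b^3 - 5*b^2 + 2*b + 8) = (b - 2)*(b + 1)*(b + 2)*(b^2 - 6*b + 8) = (b - 2)^2*(b + 1)*(b + 2)*(b - 4)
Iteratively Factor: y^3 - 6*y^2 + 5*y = (y - 1)*(y^2 - 5*y) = y*(y - 1)*(y - 5)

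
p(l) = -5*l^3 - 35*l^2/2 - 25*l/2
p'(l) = -15*l^2 - 35*l - 25/2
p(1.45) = -70.16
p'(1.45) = -94.79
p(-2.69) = 4.32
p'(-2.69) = -26.89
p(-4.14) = 106.60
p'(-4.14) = -124.69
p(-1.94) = -5.11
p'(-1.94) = -1.05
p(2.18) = -162.22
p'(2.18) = -160.09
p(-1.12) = -0.93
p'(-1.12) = 7.88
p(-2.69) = 4.32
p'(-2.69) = -26.89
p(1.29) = -55.98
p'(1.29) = -82.61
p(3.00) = -330.00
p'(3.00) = -252.50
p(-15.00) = 13125.00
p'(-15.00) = -2862.50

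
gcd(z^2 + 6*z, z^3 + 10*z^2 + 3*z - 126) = z + 6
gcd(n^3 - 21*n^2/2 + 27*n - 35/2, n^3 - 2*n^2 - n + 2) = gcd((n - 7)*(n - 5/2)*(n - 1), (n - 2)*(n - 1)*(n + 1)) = n - 1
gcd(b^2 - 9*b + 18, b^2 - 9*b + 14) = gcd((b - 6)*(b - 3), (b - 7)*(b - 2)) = 1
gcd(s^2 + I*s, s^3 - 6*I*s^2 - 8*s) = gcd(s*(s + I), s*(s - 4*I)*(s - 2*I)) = s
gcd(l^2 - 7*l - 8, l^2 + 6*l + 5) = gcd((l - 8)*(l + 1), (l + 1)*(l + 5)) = l + 1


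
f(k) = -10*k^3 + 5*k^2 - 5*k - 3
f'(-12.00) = -4445.00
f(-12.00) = 18057.00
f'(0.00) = -5.00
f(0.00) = -3.00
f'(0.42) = -6.09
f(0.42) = -4.96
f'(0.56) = -8.81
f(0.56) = -5.99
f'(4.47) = -559.73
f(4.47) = -818.59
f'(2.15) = -122.18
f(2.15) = -90.02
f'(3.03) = -250.13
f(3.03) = -250.43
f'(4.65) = -607.18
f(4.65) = -923.58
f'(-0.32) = -11.27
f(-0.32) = -0.56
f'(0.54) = -8.35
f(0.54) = -5.82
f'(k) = -30*k^2 + 10*k - 5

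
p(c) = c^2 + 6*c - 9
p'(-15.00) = -24.00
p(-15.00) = 126.00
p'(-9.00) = -12.00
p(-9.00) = 18.00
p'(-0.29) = 5.42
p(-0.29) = -10.66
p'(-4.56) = -3.12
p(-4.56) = -15.57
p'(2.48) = 10.96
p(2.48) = 12.03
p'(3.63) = 13.26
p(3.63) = 25.96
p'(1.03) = 8.06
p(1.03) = -1.76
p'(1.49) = 8.98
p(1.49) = 2.16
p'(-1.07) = 3.86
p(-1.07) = -14.28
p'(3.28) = 12.56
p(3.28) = 21.44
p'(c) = 2*c + 6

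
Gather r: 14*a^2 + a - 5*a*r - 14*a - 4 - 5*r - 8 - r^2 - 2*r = 14*a^2 - 13*a - r^2 + r*(-5*a - 7) - 12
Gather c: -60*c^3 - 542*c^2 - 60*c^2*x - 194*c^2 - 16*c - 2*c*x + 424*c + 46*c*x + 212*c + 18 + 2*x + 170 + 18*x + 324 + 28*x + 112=-60*c^3 + c^2*(-60*x - 736) + c*(44*x + 620) + 48*x + 624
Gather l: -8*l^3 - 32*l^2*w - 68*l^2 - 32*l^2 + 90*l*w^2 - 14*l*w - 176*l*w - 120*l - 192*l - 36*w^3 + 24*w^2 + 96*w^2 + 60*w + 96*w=-8*l^3 + l^2*(-32*w - 100) + l*(90*w^2 - 190*w - 312) - 36*w^3 + 120*w^2 + 156*w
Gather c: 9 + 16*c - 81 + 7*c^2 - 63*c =7*c^2 - 47*c - 72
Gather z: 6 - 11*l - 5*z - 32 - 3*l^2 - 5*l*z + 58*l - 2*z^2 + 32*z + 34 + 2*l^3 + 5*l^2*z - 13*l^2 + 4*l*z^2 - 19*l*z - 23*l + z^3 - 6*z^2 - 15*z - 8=2*l^3 - 16*l^2 + 24*l + z^3 + z^2*(4*l - 8) + z*(5*l^2 - 24*l + 12)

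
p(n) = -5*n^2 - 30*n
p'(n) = -10*n - 30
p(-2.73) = 44.64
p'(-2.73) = -2.70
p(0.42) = -13.48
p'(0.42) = -34.20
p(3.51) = -166.90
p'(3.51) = -65.10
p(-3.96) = 40.39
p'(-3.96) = 9.60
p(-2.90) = 44.95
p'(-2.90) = -1.00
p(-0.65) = 17.39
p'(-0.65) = -23.50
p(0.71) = -23.82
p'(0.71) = -37.10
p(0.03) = -0.90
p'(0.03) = -30.30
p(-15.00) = -675.00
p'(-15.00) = 120.00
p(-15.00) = -675.00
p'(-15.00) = 120.00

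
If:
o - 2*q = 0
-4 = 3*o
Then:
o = -4/3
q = -2/3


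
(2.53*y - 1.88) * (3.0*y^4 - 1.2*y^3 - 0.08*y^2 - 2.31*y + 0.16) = 7.59*y^5 - 8.676*y^4 + 2.0536*y^3 - 5.6939*y^2 + 4.7476*y - 0.3008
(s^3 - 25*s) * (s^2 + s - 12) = s^5 + s^4 - 37*s^3 - 25*s^2 + 300*s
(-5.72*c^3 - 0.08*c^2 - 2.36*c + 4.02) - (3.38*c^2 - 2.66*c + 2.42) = -5.72*c^3 - 3.46*c^2 + 0.3*c + 1.6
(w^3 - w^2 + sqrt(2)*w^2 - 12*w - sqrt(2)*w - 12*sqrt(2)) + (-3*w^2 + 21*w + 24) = w^3 - 4*w^2 + sqrt(2)*w^2 - sqrt(2)*w + 9*w - 12*sqrt(2) + 24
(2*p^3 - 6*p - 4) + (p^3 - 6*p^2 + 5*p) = 3*p^3 - 6*p^2 - p - 4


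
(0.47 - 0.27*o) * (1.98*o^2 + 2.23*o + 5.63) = -0.5346*o^3 + 0.3285*o^2 - 0.472*o + 2.6461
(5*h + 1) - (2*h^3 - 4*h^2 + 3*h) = -2*h^3 + 4*h^2 + 2*h + 1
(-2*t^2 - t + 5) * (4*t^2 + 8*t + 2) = -8*t^4 - 20*t^3 + 8*t^2 + 38*t + 10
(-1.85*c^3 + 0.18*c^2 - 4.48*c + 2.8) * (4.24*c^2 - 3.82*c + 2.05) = -7.844*c^5 + 7.8302*c^4 - 23.4753*c^3 + 29.3546*c^2 - 19.88*c + 5.74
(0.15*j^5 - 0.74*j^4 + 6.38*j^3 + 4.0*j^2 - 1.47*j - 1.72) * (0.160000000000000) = 0.024*j^5 - 0.1184*j^4 + 1.0208*j^3 + 0.64*j^2 - 0.2352*j - 0.2752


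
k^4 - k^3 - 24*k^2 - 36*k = k*(k - 6)*(k + 2)*(k + 3)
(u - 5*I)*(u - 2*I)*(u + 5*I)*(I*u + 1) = I*u^4 + 3*u^3 + 23*I*u^2 + 75*u - 50*I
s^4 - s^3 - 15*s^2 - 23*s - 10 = (s - 5)*(s + 1)^2*(s + 2)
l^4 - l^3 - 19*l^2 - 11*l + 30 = (l - 5)*(l - 1)*(l + 2)*(l + 3)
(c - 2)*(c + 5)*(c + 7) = c^3 + 10*c^2 + 11*c - 70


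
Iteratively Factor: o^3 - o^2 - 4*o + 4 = (o + 2)*(o^2 - 3*o + 2) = (o - 2)*(o + 2)*(o - 1)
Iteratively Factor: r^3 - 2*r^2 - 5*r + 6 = (r + 2)*(r^2 - 4*r + 3) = (r - 3)*(r + 2)*(r - 1)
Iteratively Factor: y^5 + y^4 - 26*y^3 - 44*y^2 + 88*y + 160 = (y + 2)*(y^4 - y^3 - 24*y^2 + 4*y + 80) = (y - 2)*(y + 2)*(y^3 + y^2 - 22*y - 40) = (y - 2)*(y + 2)^2*(y^2 - y - 20) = (y - 5)*(y - 2)*(y + 2)^2*(y + 4)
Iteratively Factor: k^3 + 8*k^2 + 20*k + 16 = (k + 4)*(k^2 + 4*k + 4) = (k + 2)*(k + 4)*(k + 2)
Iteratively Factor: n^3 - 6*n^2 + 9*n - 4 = (n - 1)*(n^2 - 5*n + 4) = (n - 1)^2*(n - 4)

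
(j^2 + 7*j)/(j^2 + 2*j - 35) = j/(j - 5)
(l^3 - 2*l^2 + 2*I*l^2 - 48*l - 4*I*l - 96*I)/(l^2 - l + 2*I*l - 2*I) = (l^2 - 2*l - 48)/(l - 1)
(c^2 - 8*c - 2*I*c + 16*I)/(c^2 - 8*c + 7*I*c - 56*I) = (c - 2*I)/(c + 7*I)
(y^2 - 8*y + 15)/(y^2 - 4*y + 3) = (y - 5)/(y - 1)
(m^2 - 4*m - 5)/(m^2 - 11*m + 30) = (m + 1)/(m - 6)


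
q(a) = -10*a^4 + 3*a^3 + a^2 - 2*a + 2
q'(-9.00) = 29869.00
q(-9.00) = -67696.00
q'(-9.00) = 29869.00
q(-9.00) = -67696.00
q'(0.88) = -20.53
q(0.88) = -2.94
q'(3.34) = -1385.31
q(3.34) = -1126.22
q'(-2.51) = 682.21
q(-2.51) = -431.03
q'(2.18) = -369.28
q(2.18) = -192.38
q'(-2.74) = 882.92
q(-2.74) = -610.37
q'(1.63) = -148.06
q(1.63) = -56.20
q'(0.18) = -1.58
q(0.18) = 1.68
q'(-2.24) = 488.26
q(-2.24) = -273.98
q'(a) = -40*a^3 + 9*a^2 + 2*a - 2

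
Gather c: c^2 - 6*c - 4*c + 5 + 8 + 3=c^2 - 10*c + 16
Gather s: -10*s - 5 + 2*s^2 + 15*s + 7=2*s^2 + 5*s + 2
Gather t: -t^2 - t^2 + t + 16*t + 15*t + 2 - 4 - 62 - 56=-2*t^2 + 32*t - 120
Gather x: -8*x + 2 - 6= -8*x - 4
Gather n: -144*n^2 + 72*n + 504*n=-144*n^2 + 576*n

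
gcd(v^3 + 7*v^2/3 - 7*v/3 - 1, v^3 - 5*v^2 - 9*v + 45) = v + 3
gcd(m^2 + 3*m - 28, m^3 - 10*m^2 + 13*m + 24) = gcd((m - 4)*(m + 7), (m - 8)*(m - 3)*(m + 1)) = 1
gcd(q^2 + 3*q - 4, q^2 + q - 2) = q - 1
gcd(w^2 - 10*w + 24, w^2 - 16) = w - 4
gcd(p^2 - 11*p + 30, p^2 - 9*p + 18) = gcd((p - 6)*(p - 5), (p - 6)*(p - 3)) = p - 6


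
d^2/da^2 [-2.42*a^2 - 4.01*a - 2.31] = -4.84000000000000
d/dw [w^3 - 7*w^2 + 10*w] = 3*w^2 - 14*w + 10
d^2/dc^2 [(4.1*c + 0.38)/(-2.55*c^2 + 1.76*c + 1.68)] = ((4.1*c + 0.38)*(5.1*c - 1.76)*(10.2*c - 3.52) + (62.73*c - 12.494)*(-2.55*c^2 + 1.76*c + 1.68))/(-2.55*c^2 + 1.76*c + 1.68)^3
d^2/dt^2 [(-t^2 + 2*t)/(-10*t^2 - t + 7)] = 70*(-6*t^3 + 6*t^2 - 12*t + 1)/(1000*t^6 + 300*t^5 - 2070*t^4 - 419*t^3 + 1449*t^2 + 147*t - 343)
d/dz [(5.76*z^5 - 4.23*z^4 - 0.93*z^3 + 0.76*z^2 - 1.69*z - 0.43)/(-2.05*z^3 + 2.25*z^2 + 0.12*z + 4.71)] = (-23.616*z^7 + 47.5515*z^6 - 16.2702*z^5 + 133.5907*z^4 - 86.8454*z^3 - 11.8917*z^2 + 9.0942*z - 7.9083)/(4.2025*z^6 - 9.225*z^5 + 4.5705*z^4 - 18.771*z^3 + 21.2094*z^2 + 1.1304*z + 22.1841)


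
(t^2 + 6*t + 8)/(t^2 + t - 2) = (t + 4)/(t - 1)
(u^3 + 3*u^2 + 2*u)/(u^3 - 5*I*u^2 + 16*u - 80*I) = u*(u^2 + 3*u + 2)/(u^3 - 5*I*u^2 + 16*u - 80*I)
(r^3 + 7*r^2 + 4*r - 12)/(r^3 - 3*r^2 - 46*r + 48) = (r + 2)/(r - 8)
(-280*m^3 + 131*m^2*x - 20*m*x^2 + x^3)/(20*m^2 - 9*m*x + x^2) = (56*m^2 - 15*m*x + x^2)/(-4*m + x)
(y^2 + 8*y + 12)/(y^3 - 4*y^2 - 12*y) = (y + 6)/(y*(y - 6))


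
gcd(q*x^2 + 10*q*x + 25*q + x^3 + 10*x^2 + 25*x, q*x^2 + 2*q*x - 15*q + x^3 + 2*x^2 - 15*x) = q*x + 5*q + x^2 + 5*x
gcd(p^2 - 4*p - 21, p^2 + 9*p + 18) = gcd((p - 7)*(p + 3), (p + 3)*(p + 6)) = p + 3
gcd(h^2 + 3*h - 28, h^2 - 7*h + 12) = h - 4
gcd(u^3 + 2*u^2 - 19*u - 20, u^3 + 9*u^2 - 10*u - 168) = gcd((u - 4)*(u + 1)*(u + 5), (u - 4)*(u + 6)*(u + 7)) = u - 4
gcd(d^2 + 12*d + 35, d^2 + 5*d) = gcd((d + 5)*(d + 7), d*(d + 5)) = d + 5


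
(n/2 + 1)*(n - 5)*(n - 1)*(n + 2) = n^4/2 - n^3 - 15*n^2/2 - 2*n + 10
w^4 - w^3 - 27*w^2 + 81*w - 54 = (w - 3)^2*(w - 1)*(w + 6)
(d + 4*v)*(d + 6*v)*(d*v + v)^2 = d^4*v^2 + 10*d^3*v^3 + 2*d^3*v^2 + 24*d^2*v^4 + 20*d^2*v^3 + d^2*v^2 + 48*d*v^4 + 10*d*v^3 + 24*v^4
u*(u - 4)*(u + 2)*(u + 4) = u^4 + 2*u^3 - 16*u^2 - 32*u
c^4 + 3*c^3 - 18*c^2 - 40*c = c*(c - 4)*(c + 2)*(c + 5)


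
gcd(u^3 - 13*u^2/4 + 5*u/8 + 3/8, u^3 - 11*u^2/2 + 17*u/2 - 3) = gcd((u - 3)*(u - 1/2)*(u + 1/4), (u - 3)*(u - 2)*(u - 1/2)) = u^2 - 7*u/2 + 3/2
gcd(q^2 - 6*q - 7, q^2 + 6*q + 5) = q + 1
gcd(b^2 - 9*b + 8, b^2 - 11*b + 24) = b - 8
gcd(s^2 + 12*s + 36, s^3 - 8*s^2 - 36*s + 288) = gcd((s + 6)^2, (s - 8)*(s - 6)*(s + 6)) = s + 6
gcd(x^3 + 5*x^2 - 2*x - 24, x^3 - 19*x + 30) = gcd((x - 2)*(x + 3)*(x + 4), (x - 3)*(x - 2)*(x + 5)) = x - 2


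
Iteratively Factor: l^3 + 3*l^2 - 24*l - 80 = (l - 5)*(l^2 + 8*l + 16) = (l - 5)*(l + 4)*(l + 4)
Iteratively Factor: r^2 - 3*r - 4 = (r - 4)*(r + 1)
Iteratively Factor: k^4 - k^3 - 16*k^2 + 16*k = (k - 1)*(k^3 - 16*k) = k*(k - 1)*(k^2 - 16) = k*(k - 1)*(k + 4)*(k - 4)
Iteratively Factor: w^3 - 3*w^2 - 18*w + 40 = (w - 5)*(w^2 + 2*w - 8) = (w - 5)*(w - 2)*(w + 4)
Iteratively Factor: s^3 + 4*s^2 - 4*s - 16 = (s + 2)*(s^2 + 2*s - 8) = (s + 2)*(s + 4)*(s - 2)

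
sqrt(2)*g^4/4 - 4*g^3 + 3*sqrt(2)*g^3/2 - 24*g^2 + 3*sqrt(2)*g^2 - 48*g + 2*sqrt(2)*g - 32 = (g/2 + 1)*(g + 2)*(g - 8*sqrt(2))*(sqrt(2)*g/2 + sqrt(2))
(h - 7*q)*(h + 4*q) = h^2 - 3*h*q - 28*q^2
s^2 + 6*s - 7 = (s - 1)*(s + 7)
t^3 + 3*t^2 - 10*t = t*(t - 2)*(t + 5)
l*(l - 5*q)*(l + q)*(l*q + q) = l^4*q - 4*l^3*q^2 + l^3*q - 5*l^2*q^3 - 4*l^2*q^2 - 5*l*q^3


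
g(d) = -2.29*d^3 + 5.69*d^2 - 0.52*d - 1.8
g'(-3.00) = -96.49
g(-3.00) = 112.80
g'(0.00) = -0.52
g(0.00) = -1.80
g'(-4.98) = -227.57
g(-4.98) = 424.73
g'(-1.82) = -43.99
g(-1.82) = 31.80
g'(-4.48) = -189.39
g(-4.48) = 320.64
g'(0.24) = 1.82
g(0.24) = -1.63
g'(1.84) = -2.84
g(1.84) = 2.24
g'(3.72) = -53.26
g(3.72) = -42.88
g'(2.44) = -13.65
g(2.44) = -2.46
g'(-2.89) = -90.79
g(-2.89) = 102.50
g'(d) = -6.87*d^2 + 11.38*d - 0.52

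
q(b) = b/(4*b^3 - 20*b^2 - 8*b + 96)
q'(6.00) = -0.02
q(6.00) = 0.03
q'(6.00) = -0.02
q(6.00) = 0.03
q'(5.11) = -0.10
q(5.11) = 0.08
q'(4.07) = -33.88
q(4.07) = 2.24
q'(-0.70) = 0.01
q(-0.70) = -0.01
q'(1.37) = 0.03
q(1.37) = 0.02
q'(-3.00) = 0.02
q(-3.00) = 0.02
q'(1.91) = 0.09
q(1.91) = 0.05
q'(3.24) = 2.32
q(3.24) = -0.85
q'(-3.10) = 0.01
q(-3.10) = 0.02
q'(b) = b*(-12*b^2 + 40*b + 8)/(4*b^3 - 20*b^2 - 8*b + 96)^2 + 1/(4*b^3 - 20*b^2 - 8*b + 96)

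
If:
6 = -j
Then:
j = -6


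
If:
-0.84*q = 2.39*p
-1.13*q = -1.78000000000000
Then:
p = -0.55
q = 1.58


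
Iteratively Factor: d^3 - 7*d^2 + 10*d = (d - 5)*(d^2 - 2*d) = (d - 5)*(d - 2)*(d)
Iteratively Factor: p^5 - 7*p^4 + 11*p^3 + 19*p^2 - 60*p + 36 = (p - 2)*(p^4 - 5*p^3 + p^2 + 21*p - 18) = (p - 2)*(p + 2)*(p^3 - 7*p^2 + 15*p - 9) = (p - 2)*(p - 1)*(p + 2)*(p^2 - 6*p + 9) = (p - 3)*(p - 2)*(p - 1)*(p + 2)*(p - 3)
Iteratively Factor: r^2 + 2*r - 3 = (r + 3)*(r - 1)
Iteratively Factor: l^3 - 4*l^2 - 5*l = (l - 5)*(l^2 + l) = l*(l - 5)*(l + 1)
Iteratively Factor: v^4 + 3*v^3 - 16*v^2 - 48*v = (v + 4)*(v^3 - v^2 - 12*v) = v*(v + 4)*(v^2 - v - 12) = v*(v - 4)*(v + 4)*(v + 3)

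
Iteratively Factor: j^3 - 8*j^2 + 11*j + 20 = (j - 5)*(j^2 - 3*j - 4) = (j - 5)*(j - 4)*(j + 1)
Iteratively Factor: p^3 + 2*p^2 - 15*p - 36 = (p - 4)*(p^2 + 6*p + 9) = (p - 4)*(p + 3)*(p + 3)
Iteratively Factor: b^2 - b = (b - 1)*(b)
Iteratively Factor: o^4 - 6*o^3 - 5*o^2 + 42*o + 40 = (o - 4)*(o^3 - 2*o^2 - 13*o - 10) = (o - 5)*(o - 4)*(o^2 + 3*o + 2) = (o - 5)*(o - 4)*(o + 1)*(o + 2)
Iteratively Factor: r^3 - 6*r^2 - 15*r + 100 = (r + 4)*(r^2 - 10*r + 25) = (r - 5)*(r + 4)*(r - 5)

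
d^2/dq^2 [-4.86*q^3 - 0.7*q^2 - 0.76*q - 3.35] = -29.16*q - 1.4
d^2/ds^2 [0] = 0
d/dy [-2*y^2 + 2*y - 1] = 2 - 4*y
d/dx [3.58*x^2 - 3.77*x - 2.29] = 7.16*x - 3.77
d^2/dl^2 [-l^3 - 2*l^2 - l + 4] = -6*l - 4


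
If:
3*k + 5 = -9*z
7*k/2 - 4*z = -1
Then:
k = -2/3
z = -1/3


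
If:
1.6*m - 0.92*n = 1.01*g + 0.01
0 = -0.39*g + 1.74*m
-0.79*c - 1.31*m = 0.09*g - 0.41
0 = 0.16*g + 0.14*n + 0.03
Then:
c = 0.75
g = -0.47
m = -0.10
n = 0.32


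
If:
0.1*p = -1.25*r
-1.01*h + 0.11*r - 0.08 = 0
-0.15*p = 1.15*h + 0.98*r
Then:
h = -0.09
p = 1.48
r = -0.12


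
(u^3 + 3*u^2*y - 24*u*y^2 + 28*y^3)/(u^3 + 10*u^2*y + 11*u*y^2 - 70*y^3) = (u - 2*y)/(u + 5*y)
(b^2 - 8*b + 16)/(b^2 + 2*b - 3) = (b^2 - 8*b + 16)/(b^2 + 2*b - 3)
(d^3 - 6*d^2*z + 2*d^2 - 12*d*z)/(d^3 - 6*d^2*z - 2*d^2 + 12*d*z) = (d + 2)/(d - 2)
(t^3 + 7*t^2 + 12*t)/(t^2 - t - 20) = t*(t + 3)/(t - 5)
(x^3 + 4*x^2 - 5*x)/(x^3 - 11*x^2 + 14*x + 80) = x*(x^2 + 4*x - 5)/(x^3 - 11*x^2 + 14*x + 80)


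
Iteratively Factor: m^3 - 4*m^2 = (m - 4)*(m^2) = m*(m - 4)*(m)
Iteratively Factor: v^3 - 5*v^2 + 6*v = (v - 2)*(v^2 - 3*v) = (v - 3)*(v - 2)*(v)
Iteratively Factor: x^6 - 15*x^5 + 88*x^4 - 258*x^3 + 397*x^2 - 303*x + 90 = (x - 5)*(x^5 - 10*x^4 + 38*x^3 - 68*x^2 + 57*x - 18) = (x - 5)*(x - 1)*(x^4 - 9*x^3 + 29*x^2 - 39*x + 18) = (x - 5)*(x - 2)*(x - 1)*(x^3 - 7*x^2 + 15*x - 9) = (x - 5)*(x - 2)*(x - 1)^2*(x^2 - 6*x + 9) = (x - 5)*(x - 3)*(x - 2)*(x - 1)^2*(x - 3)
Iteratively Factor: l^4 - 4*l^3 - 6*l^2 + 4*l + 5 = (l + 1)*(l^3 - 5*l^2 - l + 5) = (l - 1)*(l + 1)*(l^2 - 4*l - 5) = (l - 5)*(l - 1)*(l + 1)*(l + 1)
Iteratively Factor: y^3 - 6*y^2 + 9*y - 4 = (y - 1)*(y^2 - 5*y + 4) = (y - 1)^2*(y - 4)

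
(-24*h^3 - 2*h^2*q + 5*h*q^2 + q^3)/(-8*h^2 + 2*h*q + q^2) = 3*h + q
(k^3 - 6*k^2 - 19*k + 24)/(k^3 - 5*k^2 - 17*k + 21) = (k - 8)/(k - 7)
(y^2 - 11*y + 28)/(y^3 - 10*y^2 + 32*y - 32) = (y - 7)/(y^2 - 6*y + 8)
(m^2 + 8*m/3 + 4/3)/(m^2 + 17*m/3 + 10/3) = (m + 2)/(m + 5)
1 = 1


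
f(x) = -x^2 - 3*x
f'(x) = -2*x - 3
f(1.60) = -7.36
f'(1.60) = -6.20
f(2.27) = -11.96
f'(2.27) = -7.54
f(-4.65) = -7.67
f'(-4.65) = 6.30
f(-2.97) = 0.09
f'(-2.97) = 2.94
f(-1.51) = 2.25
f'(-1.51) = 0.02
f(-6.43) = -22.05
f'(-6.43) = 9.86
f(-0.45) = 1.15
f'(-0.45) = -2.10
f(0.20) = -0.64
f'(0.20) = -3.40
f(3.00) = -18.00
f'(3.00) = -9.00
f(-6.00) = -18.00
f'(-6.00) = 9.00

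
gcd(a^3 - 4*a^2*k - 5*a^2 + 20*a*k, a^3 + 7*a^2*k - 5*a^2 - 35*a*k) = a^2 - 5*a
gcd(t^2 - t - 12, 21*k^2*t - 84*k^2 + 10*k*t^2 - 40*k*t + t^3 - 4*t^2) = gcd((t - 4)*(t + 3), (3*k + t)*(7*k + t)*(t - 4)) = t - 4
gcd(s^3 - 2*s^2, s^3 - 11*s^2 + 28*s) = s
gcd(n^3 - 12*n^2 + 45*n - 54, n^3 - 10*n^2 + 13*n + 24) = n - 3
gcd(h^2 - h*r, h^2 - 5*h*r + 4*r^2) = -h + r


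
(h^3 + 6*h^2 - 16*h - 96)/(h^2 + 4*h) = h + 2 - 24/h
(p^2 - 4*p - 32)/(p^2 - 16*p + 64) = (p + 4)/(p - 8)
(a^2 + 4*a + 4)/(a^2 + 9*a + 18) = (a^2 + 4*a + 4)/(a^2 + 9*a + 18)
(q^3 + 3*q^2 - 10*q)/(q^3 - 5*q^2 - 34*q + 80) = q/(q - 8)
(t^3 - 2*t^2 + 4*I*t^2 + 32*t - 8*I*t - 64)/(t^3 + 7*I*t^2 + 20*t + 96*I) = (t - 2)/(t + 3*I)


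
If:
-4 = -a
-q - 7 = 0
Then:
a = 4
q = -7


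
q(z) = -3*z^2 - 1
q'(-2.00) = 12.00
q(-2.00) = -13.00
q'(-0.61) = 3.66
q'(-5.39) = 32.34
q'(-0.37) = 2.22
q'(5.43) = -32.58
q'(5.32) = -31.92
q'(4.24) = -25.44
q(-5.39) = -88.16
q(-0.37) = -1.41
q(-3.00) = -28.00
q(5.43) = -89.45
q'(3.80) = -22.80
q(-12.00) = -433.00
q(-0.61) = -2.12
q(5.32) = -85.91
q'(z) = -6*z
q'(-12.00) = 72.00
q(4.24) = -54.93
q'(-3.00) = 18.00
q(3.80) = -44.32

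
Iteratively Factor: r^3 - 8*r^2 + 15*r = (r)*(r^2 - 8*r + 15) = r*(r - 5)*(r - 3)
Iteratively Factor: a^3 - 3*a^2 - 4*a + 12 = (a - 3)*(a^2 - 4) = (a - 3)*(a + 2)*(a - 2)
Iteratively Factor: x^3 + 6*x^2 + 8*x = (x)*(x^2 + 6*x + 8) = x*(x + 2)*(x + 4)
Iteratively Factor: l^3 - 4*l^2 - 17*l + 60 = (l - 3)*(l^2 - l - 20) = (l - 5)*(l - 3)*(l + 4)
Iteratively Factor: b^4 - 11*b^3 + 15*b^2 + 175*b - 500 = (b - 5)*(b^3 - 6*b^2 - 15*b + 100) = (b - 5)^2*(b^2 - b - 20) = (b - 5)^2*(b + 4)*(b - 5)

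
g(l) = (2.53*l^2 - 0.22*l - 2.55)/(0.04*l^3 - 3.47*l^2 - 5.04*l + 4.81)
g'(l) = (5.06*l - 0.22)/(0.04*l^3 - 3.47*l^2 - 5.04*l + 4.81) + (-0.12*l^2 + 6.94*l + 5.04)*(2.53*l^2 - 0.22*l - 2.55)/(0.04*l^3 - 3.47*l^2 - 5.04*l + 4.81)^2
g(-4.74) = -1.03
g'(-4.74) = -0.14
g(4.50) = -0.56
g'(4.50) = -0.04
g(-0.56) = -0.25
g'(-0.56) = -0.51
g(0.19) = -0.67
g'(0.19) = -0.94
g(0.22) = -0.70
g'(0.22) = -1.05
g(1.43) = -0.25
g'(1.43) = -0.36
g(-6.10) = -0.91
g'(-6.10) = -0.07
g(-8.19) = -0.81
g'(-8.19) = -0.03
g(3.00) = -0.48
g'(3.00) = -0.07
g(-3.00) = -1.69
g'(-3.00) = -1.05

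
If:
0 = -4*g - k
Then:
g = -k/4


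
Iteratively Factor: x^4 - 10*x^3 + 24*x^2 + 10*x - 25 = (x - 5)*(x^3 - 5*x^2 - x + 5) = (x - 5)^2*(x^2 - 1) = (x - 5)^2*(x + 1)*(x - 1)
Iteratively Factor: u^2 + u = (u)*(u + 1)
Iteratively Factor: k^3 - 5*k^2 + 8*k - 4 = (k - 2)*(k^2 - 3*k + 2) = (k - 2)^2*(k - 1)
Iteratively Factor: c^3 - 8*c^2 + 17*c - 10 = (c - 1)*(c^2 - 7*c + 10) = (c - 5)*(c - 1)*(c - 2)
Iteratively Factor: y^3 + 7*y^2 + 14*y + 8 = (y + 4)*(y^2 + 3*y + 2) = (y + 2)*(y + 4)*(y + 1)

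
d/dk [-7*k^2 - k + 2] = -14*k - 1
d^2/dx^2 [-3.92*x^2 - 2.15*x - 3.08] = -7.84000000000000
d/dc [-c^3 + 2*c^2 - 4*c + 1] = -3*c^2 + 4*c - 4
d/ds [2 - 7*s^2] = -14*s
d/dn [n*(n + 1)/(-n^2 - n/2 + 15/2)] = 2*(n^2 + 30*n + 15)/(4*n^4 + 4*n^3 - 59*n^2 - 30*n + 225)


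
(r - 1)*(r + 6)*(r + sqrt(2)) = r^3 + sqrt(2)*r^2 + 5*r^2 - 6*r + 5*sqrt(2)*r - 6*sqrt(2)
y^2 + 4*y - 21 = (y - 3)*(y + 7)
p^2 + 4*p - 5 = (p - 1)*(p + 5)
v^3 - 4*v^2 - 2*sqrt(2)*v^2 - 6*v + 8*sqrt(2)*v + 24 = (v - 4)*(v - 3*sqrt(2))*(v + sqrt(2))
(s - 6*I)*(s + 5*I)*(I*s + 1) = I*s^3 + 2*s^2 + 29*I*s + 30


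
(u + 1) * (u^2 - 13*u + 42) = u^3 - 12*u^2 + 29*u + 42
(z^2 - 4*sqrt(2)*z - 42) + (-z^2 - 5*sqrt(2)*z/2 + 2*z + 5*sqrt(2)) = -13*sqrt(2)*z/2 + 2*z - 42 + 5*sqrt(2)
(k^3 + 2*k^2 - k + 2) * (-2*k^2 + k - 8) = -2*k^5 - 3*k^4 - 4*k^3 - 21*k^2 + 10*k - 16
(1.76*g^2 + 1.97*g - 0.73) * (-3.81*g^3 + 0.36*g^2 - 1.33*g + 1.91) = -6.7056*g^5 - 6.8721*g^4 + 1.1497*g^3 + 0.478699999999999*g^2 + 4.7336*g - 1.3943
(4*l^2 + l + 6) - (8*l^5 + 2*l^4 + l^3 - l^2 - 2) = -8*l^5 - 2*l^4 - l^3 + 5*l^2 + l + 8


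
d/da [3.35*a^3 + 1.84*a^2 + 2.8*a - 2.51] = 10.05*a^2 + 3.68*a + 2.8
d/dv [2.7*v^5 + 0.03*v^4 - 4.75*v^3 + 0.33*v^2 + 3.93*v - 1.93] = 13.5*v^4 + 0.12*v^3 - 14.25*v^2 + 0.66*v + 3.93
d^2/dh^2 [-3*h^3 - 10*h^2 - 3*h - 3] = -18*h - 20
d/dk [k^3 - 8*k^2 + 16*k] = 3*k^2 - 16*k + 16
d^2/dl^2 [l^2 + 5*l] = 2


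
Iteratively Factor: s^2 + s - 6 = (s - 2)*(s + 3)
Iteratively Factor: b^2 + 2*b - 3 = (b - 1)*(b + 3)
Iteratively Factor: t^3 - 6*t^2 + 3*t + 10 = (t - 2)*(t^2 - 4*t - 5) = (t - 2)*(t + 1)*(t - 5)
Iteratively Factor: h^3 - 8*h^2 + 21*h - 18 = (h - 3)*(h^2 - 5*h + 6) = (h - 3)*(h - 2)*(h - 3)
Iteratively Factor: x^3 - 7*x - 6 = (x + 2)*(x^2 - 2*x - 3) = (x - 3)*(x + 2)*(x + 1)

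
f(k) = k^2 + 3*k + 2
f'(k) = 2*k + 3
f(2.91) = 19.20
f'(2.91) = 8.82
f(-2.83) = 1.52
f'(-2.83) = -2.66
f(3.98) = 29.78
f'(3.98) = 10.96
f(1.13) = 6.67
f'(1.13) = 5.26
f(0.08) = 2.25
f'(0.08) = 3.16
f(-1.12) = -0.11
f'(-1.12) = 0.76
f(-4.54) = 8.99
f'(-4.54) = -6.08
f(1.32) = 7.70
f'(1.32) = 5.64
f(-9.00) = 56.00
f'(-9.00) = -15.00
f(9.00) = 110.00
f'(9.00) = 21.00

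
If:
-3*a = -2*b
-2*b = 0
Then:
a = 0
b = 0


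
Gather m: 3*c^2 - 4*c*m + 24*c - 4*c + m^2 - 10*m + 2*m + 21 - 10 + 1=3*c^2 + 20*c + m^2 + m*(-4*c - 8) + 12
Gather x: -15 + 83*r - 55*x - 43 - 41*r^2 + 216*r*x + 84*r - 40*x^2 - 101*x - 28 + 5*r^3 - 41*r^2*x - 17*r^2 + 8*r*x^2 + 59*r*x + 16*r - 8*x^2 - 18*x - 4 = 5*r^3 - 58*r^2 + 183*r + x^2*(8*r - 48) + x*(-41*r^2 + 275*r - 174) - 90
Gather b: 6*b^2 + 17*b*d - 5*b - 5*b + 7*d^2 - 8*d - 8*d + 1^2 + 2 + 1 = 6*b^2 + b*(17*d - 10) + 7*d^2 - 16*d + 4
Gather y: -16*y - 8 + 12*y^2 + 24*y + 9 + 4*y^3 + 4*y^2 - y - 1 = 4*y^3 + 16*y^2 + 7*y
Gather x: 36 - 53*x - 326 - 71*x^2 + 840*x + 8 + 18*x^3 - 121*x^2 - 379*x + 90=18*x^3 - 192*x^2 + 408*x - 192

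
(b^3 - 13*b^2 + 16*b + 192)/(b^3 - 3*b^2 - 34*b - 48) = (b - 8)/(b + 2)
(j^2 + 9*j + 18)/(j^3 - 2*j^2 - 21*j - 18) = (j + 6)/(j^2 - 5*j - 6)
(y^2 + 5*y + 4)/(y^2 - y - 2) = (y + 4)/(y - 2)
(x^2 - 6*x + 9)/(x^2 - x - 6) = (x - 3)/(x + 2)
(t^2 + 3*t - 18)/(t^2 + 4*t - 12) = (t - 3)/(t - 2)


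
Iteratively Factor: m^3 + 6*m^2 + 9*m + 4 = (m + 1)*(m^2 + 5*m + 4) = (m + 1)^2*(m + 4)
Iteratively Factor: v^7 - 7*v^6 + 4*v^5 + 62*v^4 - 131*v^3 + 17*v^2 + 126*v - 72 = (v - 2)*(v^6 - 5*v^5 - 6*v^4 + 50*v^3 - 31*v^2 - 45*v + 36) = (v - 2)*(v - 1)*(v^5 - 4*v^4 - 10*v^3 + 40*v^2 + 9*v - 36) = (v - 2)*(v - 1)*(v + 3)*(v^4 - 7*v^3 + 11*v^2 + 7*v - 12) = (v - 4)*(v - 2)*(v - 1)*(v + 3)*(v^3 - 3*v^2 - v + 3) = (v - 4)*(v - 2)*(v - 1)^2*(v + 3)*(v^2 - 2*v - 3) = (v - 4)*(v - 2)*(v - 1)^2*(v + 1)*(v + 3)*(v - 3)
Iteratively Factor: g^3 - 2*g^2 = (g)*(g^2 - 2*g) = g*(g - 2)*(g)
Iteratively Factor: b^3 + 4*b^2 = (b + 4)*(b^2) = b*(b + 4)*(b)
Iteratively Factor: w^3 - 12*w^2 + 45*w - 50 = (w - 2)*(w^2 - 10*w + 25) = (w - 5)*(w - 2)*(w - 5)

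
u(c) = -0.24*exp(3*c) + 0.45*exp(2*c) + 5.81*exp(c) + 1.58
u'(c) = -0.72*exp(3*c) + 0.9*exp(2*c) + 5.81*exp(c)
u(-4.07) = 1.68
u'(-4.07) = 0.10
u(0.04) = 7.84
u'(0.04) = 6.21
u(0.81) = 14.19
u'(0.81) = 9.43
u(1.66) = 9.67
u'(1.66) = -49.29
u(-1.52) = 2.87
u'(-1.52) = 1.31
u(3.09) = -2200.93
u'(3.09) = -7080.24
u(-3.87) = 1.70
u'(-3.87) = 0.12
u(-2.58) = 2.02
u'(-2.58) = 0.45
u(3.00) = -1644.92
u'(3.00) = -5354.44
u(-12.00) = 1.58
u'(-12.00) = 0.00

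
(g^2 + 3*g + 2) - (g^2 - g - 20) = 4*g + 22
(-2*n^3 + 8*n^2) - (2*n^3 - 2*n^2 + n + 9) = -4*n^3 + 10*n^2 - n - 9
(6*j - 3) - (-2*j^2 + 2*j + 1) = 2*j^2 + 4*j - 4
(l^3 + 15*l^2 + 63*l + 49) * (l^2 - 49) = l^5 + 15*l^4 + 14*l^3 - 686*l^2 - 3087*l - 2401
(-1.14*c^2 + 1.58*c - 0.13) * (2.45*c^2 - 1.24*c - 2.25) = -2.793*c^4 + 5.2846*c^3 + 0.2873*c^2 - 3.3938*c + 0.2925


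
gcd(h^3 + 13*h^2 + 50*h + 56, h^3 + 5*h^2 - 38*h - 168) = h^2 + 11*h + 28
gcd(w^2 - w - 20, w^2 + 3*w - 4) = w + 4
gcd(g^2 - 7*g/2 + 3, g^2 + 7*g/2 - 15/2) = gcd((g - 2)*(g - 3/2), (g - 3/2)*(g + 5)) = g - 3/2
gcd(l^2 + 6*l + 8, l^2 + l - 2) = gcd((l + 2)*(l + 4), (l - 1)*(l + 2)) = l + 2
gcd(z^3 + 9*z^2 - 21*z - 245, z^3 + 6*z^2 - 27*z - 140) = z^2 + 2*z - 35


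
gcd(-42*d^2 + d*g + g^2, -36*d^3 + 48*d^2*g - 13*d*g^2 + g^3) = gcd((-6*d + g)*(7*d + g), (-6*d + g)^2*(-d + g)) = 6*d - g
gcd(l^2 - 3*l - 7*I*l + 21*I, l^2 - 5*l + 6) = l - 3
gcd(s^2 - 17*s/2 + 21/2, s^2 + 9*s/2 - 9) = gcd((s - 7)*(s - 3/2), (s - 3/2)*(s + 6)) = s - 3/2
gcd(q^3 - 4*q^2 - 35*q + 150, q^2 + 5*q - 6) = q + 6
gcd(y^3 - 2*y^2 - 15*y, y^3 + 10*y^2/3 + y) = y^2 + 3*y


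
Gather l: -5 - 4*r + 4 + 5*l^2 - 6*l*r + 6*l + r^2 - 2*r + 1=5*l^2 + l*(6 - 6*r) + r^2 - 6*r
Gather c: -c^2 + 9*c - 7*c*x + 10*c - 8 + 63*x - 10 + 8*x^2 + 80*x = -c^2 + c*(19 - 7*x) + 8*x^2 + 143*x - 18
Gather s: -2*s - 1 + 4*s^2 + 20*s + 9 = 4*s^2 + 18*s + 8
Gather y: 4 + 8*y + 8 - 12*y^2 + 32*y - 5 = -12*y^2 + 40*y + 7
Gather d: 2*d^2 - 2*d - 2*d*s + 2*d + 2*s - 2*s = 2*d^2 - 2*d*s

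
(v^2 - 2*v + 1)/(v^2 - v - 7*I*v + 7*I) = (v - 1)/(v - 7*I)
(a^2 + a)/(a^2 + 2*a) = (a + 1)/(a + 2)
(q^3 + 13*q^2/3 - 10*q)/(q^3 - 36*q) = (q - 5/3)/(q - 6)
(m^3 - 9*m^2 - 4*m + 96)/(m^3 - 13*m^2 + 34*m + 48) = (m^2 - m - 12)/(m^2 - 5*m - 6)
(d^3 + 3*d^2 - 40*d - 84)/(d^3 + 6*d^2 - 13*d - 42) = (d - 6)/(d - 3)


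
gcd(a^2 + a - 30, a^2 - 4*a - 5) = a - 5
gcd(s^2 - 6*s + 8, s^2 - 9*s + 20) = s - 4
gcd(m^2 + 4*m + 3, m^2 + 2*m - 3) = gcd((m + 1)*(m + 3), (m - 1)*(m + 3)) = m + 3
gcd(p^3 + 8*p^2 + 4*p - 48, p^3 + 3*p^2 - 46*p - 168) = p^2 + 10*p + 24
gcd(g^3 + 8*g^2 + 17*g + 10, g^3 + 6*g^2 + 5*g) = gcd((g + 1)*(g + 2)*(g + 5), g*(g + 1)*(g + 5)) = g^2 + 6*g + 5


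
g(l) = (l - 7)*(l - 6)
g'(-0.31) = -13.62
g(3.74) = 7.37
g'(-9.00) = -31.00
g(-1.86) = 69.64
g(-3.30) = 95.79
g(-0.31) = 46.13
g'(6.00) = -1.00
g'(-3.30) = -19.60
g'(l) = 2*l - 13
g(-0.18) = 44.37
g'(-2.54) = -18.08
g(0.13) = 40.33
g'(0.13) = -12.74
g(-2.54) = 81.47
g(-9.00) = 240.00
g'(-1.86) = -16.72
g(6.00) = 0.00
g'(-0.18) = -13.36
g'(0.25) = -12.50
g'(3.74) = -5.52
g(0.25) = 38.81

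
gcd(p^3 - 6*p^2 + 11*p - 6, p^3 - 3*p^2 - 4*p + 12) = p^2 - 5*p + 6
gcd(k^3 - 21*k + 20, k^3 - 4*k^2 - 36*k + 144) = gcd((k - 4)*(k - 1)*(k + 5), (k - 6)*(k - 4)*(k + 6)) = k - 4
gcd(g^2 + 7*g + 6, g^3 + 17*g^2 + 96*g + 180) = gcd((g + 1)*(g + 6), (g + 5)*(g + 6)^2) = g + 6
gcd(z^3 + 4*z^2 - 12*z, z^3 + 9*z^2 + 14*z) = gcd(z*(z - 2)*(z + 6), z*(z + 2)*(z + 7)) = z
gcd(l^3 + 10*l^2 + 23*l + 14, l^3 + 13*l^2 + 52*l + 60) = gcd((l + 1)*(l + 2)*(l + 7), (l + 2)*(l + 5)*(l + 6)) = l + 2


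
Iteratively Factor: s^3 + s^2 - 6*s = (s)*(s^2 + s - 6) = s*(s - 2)*(s + 3)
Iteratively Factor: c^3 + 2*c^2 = (c)*(c^2 + 2*c) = c^2*(c + 2)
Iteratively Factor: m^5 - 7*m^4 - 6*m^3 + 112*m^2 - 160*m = (m + 4)*(m^4 - 11*m^3 + 38*m^2 - 40*m) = (m - 2)*(m + 4)*(m^3 - 9*m^2 + 20*m) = (m - 5)*(m - 2)*(m + 4)*(m^2 - 4*m) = (m - 5)*(m - 4)*(m - 2)*(m + 4)*(m)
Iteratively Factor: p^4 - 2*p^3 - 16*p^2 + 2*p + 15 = (p - 5)*(p^3 + 3*p^2 - p - 3) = (p - 5)*(p - 1)*(p^2 + 4*p + 3) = (p - 5)*(p - 1)*(p + 3)*(p + 1)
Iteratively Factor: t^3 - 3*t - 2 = (t + 1)*(t^2 - t - 2) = (t - 2)*(t + 1)*(t + 1)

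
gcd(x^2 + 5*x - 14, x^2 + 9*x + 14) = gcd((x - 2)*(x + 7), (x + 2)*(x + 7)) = x + 7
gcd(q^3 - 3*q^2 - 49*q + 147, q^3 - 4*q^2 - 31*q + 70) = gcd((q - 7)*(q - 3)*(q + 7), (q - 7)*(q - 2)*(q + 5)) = q - 7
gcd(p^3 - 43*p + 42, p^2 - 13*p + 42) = p - 6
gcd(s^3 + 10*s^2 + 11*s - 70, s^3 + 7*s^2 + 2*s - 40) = s^2 + 3*s - 10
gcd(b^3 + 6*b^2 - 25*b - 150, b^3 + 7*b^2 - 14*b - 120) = b^2 + 11*b + 30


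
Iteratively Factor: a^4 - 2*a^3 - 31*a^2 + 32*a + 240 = (a - 5)*(a^3 + 3*a^2 - 16*a - 48) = (a - 5)*(a + 4)*(a^2 - a - 12) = (a - 5)*(a - 4)*(a + 4)*(a + 3)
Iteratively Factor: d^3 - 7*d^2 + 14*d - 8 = (d - 4)*(d^2 - 3*d + 2) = (d - 4)*(d - 2)*(d - 1)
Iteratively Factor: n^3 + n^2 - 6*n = (n + 3)*(n^2 - 2*n) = n*(n + 3)*(n - 2)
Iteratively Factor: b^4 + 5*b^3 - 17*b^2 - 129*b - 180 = (b + 3)*(b^3 + 2*b^2 - 23*b - 60) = (b + 3)^2*(b^2 - b - 20) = (b - 5)*(b + 3)^2*(b + 4)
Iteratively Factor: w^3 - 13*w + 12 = (w - 3)*(w^2 + 3*w - 4) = (w - 3)*(w + 4)*(w - 1)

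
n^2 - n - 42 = (n - 7)*(n + 6)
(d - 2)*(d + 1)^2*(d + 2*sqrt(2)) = d^4 + 2*sqrt(2)*d^3 - 3*d^2 - 6*sqrt(2)*d - 2*d - 4*sqrt(2)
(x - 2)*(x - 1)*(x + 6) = x^3 + 3*x^2 - 16*x + 12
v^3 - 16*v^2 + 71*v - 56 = (v - 8)*(v - 7)*(v - 1)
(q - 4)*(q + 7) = q^2 + 3*q - 28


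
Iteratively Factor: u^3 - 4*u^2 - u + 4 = (u + 1)*(u^2 - 5*u + 4) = (u - 1)*(u + 1)*(u - 4)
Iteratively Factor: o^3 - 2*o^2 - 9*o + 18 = (o + 3)*(o^2 - 5*o + 6) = (o - 2)*(o + 3)*(o - 3)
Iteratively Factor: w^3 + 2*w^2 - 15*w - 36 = (w + 3)*(w^2 - w - 12) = (w - 4)*(w + 3)*(w + 3)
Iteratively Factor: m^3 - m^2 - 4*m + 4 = (m - 1)*(m^2 - 4) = (m - 1)*(m + 2)*(m - 2)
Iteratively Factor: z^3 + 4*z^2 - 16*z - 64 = (z - 4)*(z^2 + 8*z + 16) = (z - 4)*(z + 4)*(z + 4)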